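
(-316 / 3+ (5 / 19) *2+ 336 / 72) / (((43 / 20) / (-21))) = 799120 / 817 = 978.12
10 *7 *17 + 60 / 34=20260 / 17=1191.76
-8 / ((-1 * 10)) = 4 / 5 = 0.80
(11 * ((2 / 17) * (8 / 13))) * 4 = 704 / 221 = 3.19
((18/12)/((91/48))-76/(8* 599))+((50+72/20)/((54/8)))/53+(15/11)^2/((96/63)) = 3239936055091/1510126057440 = 2.15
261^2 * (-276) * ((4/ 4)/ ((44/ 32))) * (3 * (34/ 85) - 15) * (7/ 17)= 72648594144/ 935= 77699031.17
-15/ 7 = -2.14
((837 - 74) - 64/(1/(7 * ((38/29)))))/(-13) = -5103/377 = -13.54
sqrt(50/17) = 5* sqrt(34)/17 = 1.71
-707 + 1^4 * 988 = 281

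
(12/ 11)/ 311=12/ 3421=0.00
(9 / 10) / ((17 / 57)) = 513 / 170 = 3.02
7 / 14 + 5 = 11 / 2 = 5.50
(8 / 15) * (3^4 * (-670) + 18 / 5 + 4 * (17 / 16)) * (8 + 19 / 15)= -301697554 / 1125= -268175.60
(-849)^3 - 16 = -611960065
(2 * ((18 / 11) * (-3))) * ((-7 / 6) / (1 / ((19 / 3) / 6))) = 133 / 11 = 12.09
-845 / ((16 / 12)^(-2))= -13520 / 9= -1502.22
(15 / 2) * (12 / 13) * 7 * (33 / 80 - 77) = -3711.55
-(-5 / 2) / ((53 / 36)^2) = 3240 / 2809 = 1.15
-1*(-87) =87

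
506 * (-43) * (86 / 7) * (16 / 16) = -1871188 / 7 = -267312.57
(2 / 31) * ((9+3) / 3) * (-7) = -56 / 31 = -1.81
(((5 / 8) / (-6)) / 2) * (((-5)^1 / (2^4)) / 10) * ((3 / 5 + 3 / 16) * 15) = 315 / 16384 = 0.02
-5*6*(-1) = 30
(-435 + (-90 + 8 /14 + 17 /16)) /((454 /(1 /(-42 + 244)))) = -58617 /10271296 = -0.01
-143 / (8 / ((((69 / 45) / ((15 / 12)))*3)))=-3289 / 50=-65.78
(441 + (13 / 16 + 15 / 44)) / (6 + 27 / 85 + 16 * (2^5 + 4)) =944945 / 1244496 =0.76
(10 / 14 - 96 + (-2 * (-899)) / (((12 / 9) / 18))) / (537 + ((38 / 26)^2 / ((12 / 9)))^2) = 77340446144 / 1725983007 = 44.81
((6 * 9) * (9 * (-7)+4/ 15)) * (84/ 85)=-1422792/ 425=-3347.75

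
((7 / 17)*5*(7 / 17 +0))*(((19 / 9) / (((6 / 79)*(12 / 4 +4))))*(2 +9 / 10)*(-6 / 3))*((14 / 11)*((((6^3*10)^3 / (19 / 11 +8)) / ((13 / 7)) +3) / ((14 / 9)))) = -4636161274543169 / 520234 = -8911684500.71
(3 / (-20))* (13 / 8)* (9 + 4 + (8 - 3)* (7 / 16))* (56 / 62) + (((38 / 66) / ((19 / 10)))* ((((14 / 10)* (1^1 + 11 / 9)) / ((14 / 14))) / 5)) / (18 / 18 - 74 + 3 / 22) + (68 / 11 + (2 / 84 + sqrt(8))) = 2* sqrt(2) + 27008315311 / 9445645440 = 5.69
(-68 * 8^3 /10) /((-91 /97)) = 1688576 /455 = 3711.16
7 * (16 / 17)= 112 / 17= 6.59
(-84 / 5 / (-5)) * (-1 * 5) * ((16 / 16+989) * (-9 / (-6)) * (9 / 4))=-56133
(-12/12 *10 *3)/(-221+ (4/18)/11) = 2970/21877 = 0.14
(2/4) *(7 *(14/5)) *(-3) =-147/5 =-29.40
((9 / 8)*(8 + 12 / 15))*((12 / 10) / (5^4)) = 297 / 15625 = 0.02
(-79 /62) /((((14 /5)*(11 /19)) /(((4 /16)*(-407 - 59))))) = 91.57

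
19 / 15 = 1.27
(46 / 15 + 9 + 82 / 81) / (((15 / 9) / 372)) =656828 / 225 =2919.24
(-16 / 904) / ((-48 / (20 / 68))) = 5 / 46104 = 0.00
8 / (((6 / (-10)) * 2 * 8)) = -5 / 6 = -0.83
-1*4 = -4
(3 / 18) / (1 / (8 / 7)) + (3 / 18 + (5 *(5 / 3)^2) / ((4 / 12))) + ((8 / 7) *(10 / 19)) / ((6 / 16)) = 11605 / 266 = 43.63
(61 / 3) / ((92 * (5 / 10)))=61 / 138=0.44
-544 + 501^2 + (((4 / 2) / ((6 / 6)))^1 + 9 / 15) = 1252298 / 5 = 250459.60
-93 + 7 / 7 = -92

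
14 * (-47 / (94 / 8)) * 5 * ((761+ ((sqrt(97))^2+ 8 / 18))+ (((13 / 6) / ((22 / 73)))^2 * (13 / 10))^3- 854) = -84947018.00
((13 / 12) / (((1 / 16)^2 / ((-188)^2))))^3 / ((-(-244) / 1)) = 6357071310010584137728 / 1647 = 3859788287802419027.16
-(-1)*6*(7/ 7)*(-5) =-30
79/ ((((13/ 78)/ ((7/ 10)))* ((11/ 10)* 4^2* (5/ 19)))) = 31521/ 440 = 71.64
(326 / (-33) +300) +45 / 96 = 306863 / 1056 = 290.59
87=87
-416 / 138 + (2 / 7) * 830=113084 / 483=234.13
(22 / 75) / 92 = 11 / 3450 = 0.00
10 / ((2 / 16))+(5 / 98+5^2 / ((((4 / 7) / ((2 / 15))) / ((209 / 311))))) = 3838910 / 45717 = 83.97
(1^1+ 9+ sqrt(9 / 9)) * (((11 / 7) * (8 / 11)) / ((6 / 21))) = 44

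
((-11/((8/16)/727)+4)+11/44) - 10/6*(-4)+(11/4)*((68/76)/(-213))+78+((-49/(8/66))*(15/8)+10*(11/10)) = -718836283/43168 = -16652.06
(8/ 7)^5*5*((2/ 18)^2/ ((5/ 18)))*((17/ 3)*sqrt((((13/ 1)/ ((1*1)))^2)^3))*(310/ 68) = 11158650880/ 453789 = 24589.95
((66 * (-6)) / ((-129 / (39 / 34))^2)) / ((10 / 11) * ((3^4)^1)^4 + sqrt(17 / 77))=-0.00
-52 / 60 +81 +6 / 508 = 305353 / 3810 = 80.15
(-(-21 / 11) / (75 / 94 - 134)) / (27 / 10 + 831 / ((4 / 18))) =-470 / 122718321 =-0.00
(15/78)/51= 5/1326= 0.00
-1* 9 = -9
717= 717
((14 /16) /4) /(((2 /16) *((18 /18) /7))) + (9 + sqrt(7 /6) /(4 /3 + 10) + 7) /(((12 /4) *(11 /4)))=sqrt(42) /561 + 1873 /132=14.20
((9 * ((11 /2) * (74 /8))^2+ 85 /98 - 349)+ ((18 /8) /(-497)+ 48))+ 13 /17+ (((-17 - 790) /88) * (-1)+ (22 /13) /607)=7558141614396455 /328554978752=23004.19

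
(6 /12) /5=1 /10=0.10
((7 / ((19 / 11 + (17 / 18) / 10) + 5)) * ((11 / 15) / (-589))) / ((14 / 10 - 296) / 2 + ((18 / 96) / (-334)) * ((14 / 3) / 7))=12344640 / 1423284821569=0.00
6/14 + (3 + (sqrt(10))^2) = 94/7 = 13.43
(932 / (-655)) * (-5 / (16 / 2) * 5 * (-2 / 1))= -1165 / 131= -8.89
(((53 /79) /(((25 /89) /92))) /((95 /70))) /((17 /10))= 12150992 /127585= 95.24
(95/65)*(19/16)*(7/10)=2527/2080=1.21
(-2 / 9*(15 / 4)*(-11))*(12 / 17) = 110 / 17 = 6.47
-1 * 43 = -43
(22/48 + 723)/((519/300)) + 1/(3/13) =146191/346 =422.52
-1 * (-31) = 31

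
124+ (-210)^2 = 44224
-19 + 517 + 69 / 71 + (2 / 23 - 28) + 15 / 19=14640036 / 31027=471.85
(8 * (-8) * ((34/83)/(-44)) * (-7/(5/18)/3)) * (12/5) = -274176/22825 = -12.01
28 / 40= 7 / 10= 0.70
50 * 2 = 100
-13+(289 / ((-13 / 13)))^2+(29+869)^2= 889912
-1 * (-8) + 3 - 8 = 3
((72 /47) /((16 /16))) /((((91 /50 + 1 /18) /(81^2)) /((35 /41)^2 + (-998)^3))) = -88800291950401820700 /16670477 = -5326799704075.76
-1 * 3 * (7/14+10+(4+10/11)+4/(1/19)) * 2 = -548.45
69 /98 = 0.70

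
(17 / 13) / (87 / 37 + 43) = 629 / 21814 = 0.03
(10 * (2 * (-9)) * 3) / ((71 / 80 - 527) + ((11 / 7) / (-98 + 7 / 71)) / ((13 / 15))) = 3036196800 / 2958217261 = 1.03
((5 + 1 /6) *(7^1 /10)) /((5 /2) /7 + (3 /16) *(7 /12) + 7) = 24304 /50175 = 0.48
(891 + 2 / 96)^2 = 1829187361 / 2304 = 793918.13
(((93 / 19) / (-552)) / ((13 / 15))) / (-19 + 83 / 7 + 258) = -3255 / 79806688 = -0.00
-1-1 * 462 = -463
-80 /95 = -16 /19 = -0.84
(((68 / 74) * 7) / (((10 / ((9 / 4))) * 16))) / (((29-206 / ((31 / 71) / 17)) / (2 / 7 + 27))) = -100657 / 325919680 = -0.00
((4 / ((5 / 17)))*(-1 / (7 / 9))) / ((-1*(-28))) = -153 / 245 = -0.62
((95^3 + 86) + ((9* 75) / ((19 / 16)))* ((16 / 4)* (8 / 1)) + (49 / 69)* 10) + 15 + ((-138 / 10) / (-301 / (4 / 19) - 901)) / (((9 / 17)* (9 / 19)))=481629023169002 / 550010385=875672.60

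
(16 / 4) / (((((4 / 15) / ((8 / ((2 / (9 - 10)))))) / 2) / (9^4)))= -787320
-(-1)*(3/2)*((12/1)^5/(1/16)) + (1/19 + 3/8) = 907739201/152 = 5971968.43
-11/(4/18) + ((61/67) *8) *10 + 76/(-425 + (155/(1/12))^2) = 10816850409/463529450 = 23.34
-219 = -219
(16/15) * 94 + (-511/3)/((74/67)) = -19963/370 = -53.95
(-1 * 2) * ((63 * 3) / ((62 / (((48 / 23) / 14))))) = -648 / 713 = -0.91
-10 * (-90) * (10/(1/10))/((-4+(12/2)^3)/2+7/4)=360000/431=835.27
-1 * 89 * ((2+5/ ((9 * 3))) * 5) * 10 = -262550/ 27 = -9724.07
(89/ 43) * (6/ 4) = 267/ 86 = 3.10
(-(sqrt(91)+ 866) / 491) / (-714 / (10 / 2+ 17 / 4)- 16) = 37 * sqrt(91) / 1692968+ 16021 / 846484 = 0.02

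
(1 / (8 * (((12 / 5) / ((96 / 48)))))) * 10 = 25 / 24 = 1.04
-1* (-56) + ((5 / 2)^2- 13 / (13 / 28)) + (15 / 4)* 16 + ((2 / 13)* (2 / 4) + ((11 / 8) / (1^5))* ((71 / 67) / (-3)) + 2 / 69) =45132047 / 480792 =93.87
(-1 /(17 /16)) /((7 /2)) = -32 /119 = -0.27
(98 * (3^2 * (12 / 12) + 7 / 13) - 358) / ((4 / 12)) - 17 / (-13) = 22511 / 13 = 1731.62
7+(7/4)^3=791/64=12.36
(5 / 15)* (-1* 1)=-1 / 3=-0.33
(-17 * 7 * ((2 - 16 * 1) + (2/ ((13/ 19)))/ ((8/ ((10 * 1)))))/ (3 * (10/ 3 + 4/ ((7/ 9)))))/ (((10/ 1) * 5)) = 0.97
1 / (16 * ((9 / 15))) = 5 / 48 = 0.10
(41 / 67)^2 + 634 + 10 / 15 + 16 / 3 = 2874641 / 4489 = 640.37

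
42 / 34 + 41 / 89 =2566 / 1513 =1.70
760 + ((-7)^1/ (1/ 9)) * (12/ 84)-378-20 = 353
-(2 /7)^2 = -4 /49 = -0.08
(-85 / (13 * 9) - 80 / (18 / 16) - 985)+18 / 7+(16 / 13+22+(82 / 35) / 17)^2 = -273638260076 / 538472025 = -508.18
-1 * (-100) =100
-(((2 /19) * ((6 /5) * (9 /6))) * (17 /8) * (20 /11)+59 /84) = -25183 /17556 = -1.43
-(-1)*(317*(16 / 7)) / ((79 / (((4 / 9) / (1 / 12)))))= 81152 / 1659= 48.92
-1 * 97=-97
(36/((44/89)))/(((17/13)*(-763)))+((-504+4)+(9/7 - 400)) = -128239866/142681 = -898.79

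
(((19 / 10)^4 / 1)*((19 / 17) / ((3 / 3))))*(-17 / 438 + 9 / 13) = 9213564379 / 967980000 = 9.52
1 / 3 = 0.33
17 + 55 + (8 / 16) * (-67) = 77 / 2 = 38.50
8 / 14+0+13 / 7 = 17 / 7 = 2.43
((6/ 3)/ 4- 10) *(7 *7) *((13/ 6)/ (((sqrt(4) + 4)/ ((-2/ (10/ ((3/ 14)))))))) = 1729/ 240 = 7.20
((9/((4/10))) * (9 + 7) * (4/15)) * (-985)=-94560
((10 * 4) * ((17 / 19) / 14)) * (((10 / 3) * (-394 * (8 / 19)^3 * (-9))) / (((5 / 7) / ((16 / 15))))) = 438960128 / 130321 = 3368.30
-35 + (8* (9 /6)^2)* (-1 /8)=-149 /4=-37.25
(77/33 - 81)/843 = -236/2529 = -0.09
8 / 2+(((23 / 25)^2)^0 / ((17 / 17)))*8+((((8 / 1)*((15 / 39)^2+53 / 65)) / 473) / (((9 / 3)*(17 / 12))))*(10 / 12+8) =22299772 / 1853085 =12.03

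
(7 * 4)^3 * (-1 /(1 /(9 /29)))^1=-197568 /29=-6812.69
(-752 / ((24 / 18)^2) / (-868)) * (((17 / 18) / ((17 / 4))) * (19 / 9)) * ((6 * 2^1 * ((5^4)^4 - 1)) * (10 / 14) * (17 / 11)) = 7721455891876480 / 16709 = 462113585006.67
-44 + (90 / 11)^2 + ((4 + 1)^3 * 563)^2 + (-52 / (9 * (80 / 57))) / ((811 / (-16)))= 7290113691467713 / 1471965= 4952640648.02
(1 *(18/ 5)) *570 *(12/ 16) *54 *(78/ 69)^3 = 120051.87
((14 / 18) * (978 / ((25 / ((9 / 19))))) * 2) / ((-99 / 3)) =-4564 / 5225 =-0.87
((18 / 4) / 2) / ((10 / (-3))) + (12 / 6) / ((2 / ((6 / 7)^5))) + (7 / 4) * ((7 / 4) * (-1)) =-4403213 / 1344560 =-3.27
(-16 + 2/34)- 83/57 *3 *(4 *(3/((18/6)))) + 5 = -28.41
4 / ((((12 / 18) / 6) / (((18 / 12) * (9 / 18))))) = 27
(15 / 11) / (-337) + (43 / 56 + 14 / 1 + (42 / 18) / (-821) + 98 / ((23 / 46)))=107761892759 / 511299096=210.76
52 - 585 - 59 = -592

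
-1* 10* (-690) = 6900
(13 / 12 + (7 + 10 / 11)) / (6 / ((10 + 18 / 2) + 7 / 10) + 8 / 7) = 1636873 / 263472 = 6.21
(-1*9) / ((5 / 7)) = -63 / 5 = -12.60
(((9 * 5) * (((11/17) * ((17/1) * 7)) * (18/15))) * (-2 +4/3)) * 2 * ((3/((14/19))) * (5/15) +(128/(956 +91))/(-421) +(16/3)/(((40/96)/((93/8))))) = -832469.59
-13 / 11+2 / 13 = -1.03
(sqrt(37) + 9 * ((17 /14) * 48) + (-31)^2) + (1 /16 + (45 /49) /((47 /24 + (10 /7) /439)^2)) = sqrt(37) + 3483072896790071 /2344126202992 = 1491.96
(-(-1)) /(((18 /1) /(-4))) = -2 /9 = -0.22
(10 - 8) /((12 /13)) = 2.17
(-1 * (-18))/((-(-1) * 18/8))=8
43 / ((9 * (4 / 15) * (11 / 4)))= 215 / 33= 6.52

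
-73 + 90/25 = -347/5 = -69.40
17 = 17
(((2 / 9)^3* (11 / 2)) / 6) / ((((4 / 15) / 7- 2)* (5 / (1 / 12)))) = -77 / 901044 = -0.00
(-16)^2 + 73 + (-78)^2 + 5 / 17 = 109026 / 17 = 6413.29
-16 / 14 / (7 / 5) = -0.82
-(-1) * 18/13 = 1.38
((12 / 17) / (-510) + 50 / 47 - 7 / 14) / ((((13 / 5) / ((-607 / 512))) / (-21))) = 973832559 / 180816896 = 5.39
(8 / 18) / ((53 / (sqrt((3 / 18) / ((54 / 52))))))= 4*sqrt(13) / 4293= 0.00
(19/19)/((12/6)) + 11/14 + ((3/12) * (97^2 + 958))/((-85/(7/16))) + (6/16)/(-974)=-223551341/18544960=-12.05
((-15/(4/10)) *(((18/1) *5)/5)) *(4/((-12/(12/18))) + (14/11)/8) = 1875/44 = 42.61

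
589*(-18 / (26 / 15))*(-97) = 7712955 / 13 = 593304.23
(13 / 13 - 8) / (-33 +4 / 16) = 28 / 131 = 0.21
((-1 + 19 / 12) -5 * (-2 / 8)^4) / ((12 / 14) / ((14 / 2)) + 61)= 21217 / 2300160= 0.01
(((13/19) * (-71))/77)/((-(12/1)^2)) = 923/210672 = 0.00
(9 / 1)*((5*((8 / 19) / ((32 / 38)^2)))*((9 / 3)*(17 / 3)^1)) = 14535 / 32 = 454.22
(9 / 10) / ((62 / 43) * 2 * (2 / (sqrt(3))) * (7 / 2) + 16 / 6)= -49923 / 2677420 + 251937 * sqrt(3) / 5354840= 0.06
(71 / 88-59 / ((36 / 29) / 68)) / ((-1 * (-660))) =-2559017 / 522720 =-4.90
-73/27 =-2.70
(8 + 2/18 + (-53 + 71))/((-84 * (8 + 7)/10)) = -235/1134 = -0.21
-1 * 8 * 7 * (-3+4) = -56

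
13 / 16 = 0.81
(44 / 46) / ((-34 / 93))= -1023 / 391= -2.62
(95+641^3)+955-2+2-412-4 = 263375355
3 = 3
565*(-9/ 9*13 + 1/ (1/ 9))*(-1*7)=15820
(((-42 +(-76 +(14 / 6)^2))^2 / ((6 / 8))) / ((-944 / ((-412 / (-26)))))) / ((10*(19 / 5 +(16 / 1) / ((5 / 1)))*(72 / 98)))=-739867849 / 134194320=-5.51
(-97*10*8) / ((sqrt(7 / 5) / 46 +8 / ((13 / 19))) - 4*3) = 60326240*sqrt(35) / 168097 +4269241600 / 168097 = 27520.64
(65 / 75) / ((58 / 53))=689 / 870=0.79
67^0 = 1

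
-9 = -9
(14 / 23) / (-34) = -7 / 391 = -0.02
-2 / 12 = -1 / 6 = -0.17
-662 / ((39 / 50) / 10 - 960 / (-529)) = -175099000 / 500631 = -349.76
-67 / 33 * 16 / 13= -1072 / 429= -2.50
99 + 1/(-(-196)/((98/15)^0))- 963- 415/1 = -250683/196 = -1278.99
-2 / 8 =-1 / 4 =-0.25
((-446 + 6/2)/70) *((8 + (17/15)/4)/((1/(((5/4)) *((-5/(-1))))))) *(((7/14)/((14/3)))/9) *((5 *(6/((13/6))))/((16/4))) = -157265/11648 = -13.50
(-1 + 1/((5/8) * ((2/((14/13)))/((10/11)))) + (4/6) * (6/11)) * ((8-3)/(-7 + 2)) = -21/143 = -0.15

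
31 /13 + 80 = 1071 /13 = 82.38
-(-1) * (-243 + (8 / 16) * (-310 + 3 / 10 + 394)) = -4017 / 20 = -200.85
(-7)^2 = 49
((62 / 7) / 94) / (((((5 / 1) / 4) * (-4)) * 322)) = -31 / 529690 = -0.00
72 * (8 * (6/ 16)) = 216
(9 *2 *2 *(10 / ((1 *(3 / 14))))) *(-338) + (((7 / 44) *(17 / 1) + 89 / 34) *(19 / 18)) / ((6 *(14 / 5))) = -214071011215 / 376992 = -567839.67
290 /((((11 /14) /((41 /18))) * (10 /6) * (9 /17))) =952.80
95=95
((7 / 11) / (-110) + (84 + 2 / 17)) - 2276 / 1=-45087139 / 20570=-2191.89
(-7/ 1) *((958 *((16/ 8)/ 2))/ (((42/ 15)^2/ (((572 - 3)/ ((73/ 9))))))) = -61323975/ 1022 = -60003.89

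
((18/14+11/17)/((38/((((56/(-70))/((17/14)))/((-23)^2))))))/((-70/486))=1944/4420255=0.00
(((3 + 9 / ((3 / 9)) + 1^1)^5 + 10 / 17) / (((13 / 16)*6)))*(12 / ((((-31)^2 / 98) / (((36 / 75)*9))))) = 164837951582976 / 5309525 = 31045705.89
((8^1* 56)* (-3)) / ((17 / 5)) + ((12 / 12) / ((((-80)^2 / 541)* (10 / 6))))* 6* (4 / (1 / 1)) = -26797227 / 68000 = -394.08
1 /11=0.09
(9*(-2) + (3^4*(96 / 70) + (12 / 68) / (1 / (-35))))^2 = 2674027521 / 354025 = 7553.22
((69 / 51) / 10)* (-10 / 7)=-23 / 119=-0.19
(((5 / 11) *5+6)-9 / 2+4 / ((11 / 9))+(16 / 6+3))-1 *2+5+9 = 1631 / 66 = 24.71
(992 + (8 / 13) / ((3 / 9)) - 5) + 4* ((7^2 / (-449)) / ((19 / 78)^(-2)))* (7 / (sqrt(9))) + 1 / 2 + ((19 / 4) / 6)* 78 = 8613393251 / 8195148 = 1051.04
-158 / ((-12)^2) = -79 / 72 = -1.10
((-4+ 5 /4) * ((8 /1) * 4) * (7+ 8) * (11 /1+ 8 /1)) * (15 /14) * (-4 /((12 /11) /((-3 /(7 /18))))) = -37243800 /49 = -760077.55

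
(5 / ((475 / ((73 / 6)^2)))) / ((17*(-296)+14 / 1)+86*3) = -5329 / 16279200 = -0.00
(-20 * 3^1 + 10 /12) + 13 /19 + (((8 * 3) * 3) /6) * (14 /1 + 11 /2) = 20009 /114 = 175.52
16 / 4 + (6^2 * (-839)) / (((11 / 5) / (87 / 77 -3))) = 25679.18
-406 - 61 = -467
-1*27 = -27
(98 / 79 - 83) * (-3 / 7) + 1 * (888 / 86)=1078743 / 23779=45.37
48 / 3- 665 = -649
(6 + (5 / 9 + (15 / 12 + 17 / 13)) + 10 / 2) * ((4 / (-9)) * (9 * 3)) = -6605 / 39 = -169.36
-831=-831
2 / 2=1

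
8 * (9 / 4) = 18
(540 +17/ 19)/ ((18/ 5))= 51385/ 342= 150.25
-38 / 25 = -1.52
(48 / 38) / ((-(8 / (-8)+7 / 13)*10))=0.27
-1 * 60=-60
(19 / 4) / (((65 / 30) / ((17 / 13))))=969 / 338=2.87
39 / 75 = 13 / 25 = 0.52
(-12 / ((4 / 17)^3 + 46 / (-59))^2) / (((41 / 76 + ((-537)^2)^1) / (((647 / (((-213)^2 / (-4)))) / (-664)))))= -2065786470861754 / 339619902694546120211565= -0.00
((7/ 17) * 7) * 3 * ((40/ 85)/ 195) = 392/ 18785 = 0.02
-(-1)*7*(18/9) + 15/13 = 197/13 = 15.15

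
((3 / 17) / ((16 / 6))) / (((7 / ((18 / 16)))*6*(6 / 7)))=9 / 4352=0.00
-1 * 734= -734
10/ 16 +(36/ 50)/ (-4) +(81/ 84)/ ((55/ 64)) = 24133/ 15400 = 1.57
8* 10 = 80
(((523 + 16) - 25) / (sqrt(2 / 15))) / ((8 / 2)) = 351.91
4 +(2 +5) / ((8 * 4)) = 135 / 32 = 4.22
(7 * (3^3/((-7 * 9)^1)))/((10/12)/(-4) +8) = -72/187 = -0.39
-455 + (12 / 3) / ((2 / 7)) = -441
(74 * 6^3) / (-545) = -15984 / 545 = -29.33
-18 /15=-6 /5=-1.20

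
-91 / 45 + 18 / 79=-1.79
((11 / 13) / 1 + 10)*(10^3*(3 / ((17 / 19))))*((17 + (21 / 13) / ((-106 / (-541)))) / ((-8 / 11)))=-384426788625 / 304538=-1262327.82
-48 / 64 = -3 / 4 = -0.75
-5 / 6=-0.83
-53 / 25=-2.12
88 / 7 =12.57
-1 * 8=-8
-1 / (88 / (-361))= 361 / 88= 4.10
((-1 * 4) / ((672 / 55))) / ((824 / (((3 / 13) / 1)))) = -55 / 599872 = -0.00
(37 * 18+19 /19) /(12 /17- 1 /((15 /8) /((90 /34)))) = -11339 /12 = -944.92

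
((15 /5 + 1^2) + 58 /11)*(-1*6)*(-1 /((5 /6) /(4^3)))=235008 /55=4272.87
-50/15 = -3.33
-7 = -7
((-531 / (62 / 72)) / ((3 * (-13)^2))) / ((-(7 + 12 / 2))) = 6372 / 68107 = 0.09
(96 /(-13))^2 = 9216 /169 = 54.53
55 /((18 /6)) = 55 /3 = 18.33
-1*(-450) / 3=150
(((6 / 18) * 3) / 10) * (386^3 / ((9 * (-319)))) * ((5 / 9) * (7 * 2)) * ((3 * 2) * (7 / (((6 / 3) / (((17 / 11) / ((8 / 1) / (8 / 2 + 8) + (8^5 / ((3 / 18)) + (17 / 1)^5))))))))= -0.31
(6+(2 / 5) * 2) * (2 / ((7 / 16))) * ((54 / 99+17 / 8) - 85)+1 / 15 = -2559.21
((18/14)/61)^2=81/182329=0.00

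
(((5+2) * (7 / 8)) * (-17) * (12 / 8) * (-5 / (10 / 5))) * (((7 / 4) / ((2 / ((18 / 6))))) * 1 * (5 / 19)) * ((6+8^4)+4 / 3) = 2691735375 / 2432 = 1106799.09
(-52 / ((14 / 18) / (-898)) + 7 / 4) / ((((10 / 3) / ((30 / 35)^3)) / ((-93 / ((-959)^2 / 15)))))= -37991291895 / 2208154081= -17.21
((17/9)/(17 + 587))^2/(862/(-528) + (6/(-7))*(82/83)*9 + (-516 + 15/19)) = -35092981/1881903568159782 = -0.00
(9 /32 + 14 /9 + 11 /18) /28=235 /2688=0.09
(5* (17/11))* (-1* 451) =-3485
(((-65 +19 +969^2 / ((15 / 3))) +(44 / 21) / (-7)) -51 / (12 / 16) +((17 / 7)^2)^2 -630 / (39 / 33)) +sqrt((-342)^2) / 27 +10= 29215723258 / 156065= 187202.28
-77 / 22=-3.50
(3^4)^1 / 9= 9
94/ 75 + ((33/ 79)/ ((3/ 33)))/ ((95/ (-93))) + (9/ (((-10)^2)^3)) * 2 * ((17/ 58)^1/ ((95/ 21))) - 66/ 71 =-193520489734849/ 46358385000000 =-4.17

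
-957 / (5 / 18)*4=-68904 / 5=-13780.80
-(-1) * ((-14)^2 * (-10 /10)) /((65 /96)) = -18816 /65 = -289.48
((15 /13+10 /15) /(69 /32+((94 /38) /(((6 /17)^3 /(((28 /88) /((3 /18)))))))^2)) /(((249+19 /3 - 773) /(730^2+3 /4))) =-8567660427966288 /52757145229813583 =-0.16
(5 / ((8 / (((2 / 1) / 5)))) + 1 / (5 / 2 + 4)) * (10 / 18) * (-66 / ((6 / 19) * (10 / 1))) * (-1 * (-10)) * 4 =-7315 / 39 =-187.56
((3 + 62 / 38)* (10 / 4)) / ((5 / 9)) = 396 / 19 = 20.84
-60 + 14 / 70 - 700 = -3799 / 5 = -759.80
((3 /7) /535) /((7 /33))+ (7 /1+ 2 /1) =236034 /26215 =9.00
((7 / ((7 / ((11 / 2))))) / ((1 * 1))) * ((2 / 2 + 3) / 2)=11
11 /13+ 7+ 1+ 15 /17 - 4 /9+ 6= 30400 /1989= 15.28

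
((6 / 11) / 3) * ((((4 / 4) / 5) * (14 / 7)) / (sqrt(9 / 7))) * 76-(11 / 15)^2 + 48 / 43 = 5597 / 9675 + 304 * sqrt(7) / 165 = 5.45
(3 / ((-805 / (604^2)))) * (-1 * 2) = 2188896 / 805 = 2719.13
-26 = -26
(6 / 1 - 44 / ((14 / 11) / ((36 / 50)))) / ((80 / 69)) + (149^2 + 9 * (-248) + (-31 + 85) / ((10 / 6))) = 139895743 / 7000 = 19985.11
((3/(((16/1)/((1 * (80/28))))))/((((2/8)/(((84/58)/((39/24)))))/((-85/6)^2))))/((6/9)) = 216750/377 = 574.93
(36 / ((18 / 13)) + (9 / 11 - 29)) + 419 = 4585 / 11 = 416.82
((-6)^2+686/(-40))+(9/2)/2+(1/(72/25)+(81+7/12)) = 103.03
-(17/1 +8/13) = -229/13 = -17.62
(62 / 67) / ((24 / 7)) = 217 / 804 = 0.27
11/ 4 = 2.75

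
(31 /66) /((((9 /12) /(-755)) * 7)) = -46810 /693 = -67.55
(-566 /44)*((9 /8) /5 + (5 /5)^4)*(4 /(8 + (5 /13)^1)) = -180271 /23980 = -7.52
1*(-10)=-10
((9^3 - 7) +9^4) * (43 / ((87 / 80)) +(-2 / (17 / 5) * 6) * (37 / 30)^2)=248871.78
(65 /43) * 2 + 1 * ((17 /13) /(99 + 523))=3.03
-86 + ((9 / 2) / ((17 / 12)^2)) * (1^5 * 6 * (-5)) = -153.27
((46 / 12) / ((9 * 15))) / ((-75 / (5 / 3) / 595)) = -2737 / 7290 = -0.38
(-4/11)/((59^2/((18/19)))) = -72/727529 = -0.00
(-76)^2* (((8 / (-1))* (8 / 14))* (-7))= 184832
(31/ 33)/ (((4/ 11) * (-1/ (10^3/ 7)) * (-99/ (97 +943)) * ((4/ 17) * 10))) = 3425500/ 2079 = 1647.67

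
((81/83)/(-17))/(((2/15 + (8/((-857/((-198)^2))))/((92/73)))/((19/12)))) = 7982955/25492266088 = 0.00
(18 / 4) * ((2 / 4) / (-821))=-9 / 3284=-0.00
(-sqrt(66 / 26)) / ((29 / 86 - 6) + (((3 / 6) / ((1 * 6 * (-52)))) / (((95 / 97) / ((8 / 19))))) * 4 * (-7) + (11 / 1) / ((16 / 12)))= -931380 * sqrt(429) / 31559351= -0.61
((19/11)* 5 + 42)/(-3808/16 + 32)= -557/2266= -0.25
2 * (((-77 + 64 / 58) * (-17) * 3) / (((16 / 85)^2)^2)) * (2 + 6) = 5859572356875 / 118784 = 49329643.36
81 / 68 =1.19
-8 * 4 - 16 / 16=-33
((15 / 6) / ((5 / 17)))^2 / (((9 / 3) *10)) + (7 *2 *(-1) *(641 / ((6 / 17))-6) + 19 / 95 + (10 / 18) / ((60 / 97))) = -27365933 / 1080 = -25338.83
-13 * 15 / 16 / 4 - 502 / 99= -51433 / 6336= -8.12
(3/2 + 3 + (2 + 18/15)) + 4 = 117/10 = 11.70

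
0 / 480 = 0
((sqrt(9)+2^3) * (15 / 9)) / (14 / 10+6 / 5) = 7.05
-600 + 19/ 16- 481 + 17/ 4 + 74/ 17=-291369/ 272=-1071.21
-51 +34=-17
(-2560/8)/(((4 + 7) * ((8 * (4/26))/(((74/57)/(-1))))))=19240/627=30.69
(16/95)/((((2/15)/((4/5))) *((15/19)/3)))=96/25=3.84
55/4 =13.75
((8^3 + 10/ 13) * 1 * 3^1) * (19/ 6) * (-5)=-316635/ 13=-24356.54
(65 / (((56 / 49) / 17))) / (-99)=-7735 / 792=-9.77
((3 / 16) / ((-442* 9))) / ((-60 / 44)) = 0.00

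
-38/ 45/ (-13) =38/ 585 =0.06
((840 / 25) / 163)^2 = 0.04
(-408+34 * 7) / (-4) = 85 / 2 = 42.50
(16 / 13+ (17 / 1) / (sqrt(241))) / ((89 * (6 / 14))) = 119 * sqrt(241) / 64347+ 112 / 3471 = 0.06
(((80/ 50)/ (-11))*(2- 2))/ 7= 0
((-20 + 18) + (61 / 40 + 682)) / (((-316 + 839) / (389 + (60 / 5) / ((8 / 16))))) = 11258793 / 20920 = 538.18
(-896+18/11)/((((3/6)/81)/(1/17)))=-1593756/187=-8522.76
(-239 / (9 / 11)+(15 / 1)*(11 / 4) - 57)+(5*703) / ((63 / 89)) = 391253 / 84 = 4657.77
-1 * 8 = -8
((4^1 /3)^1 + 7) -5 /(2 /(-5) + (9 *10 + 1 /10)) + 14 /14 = 2774 /299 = 9.28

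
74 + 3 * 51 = 227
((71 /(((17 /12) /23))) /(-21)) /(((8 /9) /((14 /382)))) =-14697 /6494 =-2.26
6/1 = 6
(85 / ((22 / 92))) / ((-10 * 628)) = -391 / 6908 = -0.06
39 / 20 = 1.95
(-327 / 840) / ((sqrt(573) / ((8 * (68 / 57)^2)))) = -504016 * sqrt(573) / 65158695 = -0.19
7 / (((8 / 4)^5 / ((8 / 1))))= 7 / 4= 1.75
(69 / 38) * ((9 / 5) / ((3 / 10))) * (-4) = -828 / 19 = -43.58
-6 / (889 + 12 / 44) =-33 / 4891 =-0.01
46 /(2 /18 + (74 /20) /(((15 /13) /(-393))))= -20700 /567049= -0.04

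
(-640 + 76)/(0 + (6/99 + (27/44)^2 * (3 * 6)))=-82.47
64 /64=1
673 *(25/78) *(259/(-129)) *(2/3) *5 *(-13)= 21788375/1161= 18766.90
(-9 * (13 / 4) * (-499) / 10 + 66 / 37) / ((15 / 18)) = 1753.63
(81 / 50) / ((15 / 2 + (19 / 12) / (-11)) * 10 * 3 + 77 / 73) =21681 / 2967575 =0.01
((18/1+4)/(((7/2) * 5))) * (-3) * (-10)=264/7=37.71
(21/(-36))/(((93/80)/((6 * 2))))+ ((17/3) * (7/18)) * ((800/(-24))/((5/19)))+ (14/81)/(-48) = -17184937/60264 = -285.16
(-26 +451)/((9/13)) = 5525/9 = 613.89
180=180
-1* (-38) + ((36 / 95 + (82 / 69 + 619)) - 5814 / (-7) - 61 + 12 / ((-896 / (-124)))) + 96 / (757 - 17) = 19421241547 / 13581960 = 1429.93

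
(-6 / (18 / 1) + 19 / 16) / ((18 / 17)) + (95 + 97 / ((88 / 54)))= 1476251 / 9504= 155.33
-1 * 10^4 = -10000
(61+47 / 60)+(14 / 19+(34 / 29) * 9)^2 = 3446752907 / 18216060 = 189.22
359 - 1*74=285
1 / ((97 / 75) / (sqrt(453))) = 75 * sqrt(453) / 97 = 16.46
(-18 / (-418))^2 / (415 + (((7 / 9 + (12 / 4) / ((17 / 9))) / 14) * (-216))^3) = -136497879 / 3550103324202919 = -0.00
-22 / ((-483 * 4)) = 0.01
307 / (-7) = -307 / 7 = -43.86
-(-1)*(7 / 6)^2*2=49 / 18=2.72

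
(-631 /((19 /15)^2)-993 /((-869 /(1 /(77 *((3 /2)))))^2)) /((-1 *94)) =1907015115654289 /455803140823338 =4.18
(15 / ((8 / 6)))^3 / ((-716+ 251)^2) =405 / 61504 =0.01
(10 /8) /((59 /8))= 0.17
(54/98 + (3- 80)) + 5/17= -63437/833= -76.15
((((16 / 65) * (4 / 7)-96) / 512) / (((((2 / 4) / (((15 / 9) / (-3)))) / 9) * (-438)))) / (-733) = 1363 / 233727312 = 0.00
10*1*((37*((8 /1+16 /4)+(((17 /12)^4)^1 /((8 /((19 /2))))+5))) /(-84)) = -95.95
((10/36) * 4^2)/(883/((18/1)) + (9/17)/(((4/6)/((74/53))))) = 0.09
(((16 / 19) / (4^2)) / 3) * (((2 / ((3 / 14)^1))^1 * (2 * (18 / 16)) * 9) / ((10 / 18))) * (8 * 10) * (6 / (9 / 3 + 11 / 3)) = 40824 / 95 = 429.73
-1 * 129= -129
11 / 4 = 2.75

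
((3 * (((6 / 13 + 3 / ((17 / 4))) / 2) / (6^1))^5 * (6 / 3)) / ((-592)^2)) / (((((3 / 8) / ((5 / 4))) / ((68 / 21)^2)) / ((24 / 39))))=735042215 / 229070359938380688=0.00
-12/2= -6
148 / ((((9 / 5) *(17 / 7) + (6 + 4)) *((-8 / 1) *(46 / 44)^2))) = -313390 / 266087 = -1.18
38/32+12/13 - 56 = -53.89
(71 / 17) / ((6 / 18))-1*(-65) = 1318 / 17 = 77.53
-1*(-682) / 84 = 341 / 42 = 8.12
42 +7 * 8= 98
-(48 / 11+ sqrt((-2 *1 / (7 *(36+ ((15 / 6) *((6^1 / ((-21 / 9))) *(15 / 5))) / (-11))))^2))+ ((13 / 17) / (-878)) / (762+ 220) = -120516056941 / 27570441492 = -4.37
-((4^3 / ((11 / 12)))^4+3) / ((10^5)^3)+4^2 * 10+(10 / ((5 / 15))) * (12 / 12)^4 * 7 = 5417169999652107605101 / 14641000000000000000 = 370.00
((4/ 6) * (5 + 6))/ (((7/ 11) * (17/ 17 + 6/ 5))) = 110/ 21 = 5.24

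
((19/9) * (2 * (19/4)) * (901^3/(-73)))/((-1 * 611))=264047205061/802854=328885.71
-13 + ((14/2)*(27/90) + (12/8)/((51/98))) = -1363/170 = -8.02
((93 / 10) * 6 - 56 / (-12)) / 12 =907 / 180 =5.04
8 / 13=0.62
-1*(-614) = 614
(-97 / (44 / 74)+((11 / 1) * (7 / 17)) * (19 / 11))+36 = -44623 / 374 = -119.31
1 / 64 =0.02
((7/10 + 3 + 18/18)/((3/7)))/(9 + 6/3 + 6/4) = 329/375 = 0.88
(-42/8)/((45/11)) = -77/60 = -1.28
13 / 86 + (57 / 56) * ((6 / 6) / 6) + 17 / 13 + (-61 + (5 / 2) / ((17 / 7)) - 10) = -72738947 / 1064336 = -68.34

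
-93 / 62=-3 / 2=-1.50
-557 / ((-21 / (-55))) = -30635 / 21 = -1458.81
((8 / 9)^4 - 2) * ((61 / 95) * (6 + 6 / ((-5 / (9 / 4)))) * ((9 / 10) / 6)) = -3028223 / 6925500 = -0.44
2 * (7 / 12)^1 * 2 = 7 / 3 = 2.33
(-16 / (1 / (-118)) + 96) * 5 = 9920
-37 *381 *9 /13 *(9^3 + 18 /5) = -464735799 /65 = -7149781.52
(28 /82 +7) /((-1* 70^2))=-43 /28700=-0.00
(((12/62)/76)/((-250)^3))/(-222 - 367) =3/10841281250000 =0.00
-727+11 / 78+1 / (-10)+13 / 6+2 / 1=-93963 / 130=-722.79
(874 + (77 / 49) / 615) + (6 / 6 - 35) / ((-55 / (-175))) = 36265441 / 47355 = 765.82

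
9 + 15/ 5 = 12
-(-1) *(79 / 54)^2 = 6241 / 2916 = 2.14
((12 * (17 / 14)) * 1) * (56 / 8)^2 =714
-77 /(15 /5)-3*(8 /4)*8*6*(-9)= 2566.33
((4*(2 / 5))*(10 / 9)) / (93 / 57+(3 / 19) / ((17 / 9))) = 2584 / 2493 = 1.04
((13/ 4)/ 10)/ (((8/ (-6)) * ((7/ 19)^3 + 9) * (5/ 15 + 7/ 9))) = -2407509/ 99318400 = -0.02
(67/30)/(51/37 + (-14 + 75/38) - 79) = -47101/1890675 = -0.02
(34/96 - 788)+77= -34111/48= -710.65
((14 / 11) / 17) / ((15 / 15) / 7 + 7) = 49 / 4675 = 0.01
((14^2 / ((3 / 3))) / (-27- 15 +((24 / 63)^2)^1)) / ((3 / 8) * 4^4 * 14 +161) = -6174 / 1984235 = -0.00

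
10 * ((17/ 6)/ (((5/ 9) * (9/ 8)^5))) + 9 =734203/ 19683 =37.30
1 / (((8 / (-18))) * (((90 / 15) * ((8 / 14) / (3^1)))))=-63 / 32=-1.97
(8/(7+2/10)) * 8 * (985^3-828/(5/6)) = 76453650512/9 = 8494850056.89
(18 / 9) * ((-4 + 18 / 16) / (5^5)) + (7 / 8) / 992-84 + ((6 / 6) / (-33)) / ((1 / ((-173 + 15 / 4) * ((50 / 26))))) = -788767991753 / 10639200000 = -74.14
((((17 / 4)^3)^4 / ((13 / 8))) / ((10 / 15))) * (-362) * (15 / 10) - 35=-949091626355688989 / 54525952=-17406236691.76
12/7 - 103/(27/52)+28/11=-403556/2079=-194.11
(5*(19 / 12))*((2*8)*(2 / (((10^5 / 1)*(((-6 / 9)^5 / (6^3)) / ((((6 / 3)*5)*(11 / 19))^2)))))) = -264627 / 1900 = -139.28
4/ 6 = 2/ 3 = 0.67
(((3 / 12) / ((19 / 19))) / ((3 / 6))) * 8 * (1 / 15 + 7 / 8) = 113 / 30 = 3.77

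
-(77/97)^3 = -456533/912673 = -0.50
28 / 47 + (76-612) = -25164 / 47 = -535.40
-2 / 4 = -1 / 2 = -0.50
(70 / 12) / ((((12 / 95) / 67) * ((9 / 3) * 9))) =222775 / 1944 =114.60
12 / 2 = 6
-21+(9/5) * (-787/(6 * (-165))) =-10763/550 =-19.57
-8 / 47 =-0.17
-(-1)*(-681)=-681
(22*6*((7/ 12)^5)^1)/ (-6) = -184877/ 124416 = -1.49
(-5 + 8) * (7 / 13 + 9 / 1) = 28.62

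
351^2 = 123201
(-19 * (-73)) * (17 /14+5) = 120669 /14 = 8619.21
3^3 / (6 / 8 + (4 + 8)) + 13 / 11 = 617 / 187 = 3.30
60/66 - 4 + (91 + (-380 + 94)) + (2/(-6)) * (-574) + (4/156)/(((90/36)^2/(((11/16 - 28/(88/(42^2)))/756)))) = -219263063/32432400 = -6.76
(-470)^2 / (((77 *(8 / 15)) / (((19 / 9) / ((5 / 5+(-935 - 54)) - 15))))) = -5246375 / 463386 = -11.32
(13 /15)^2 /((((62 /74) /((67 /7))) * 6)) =1.43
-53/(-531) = 53/531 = 0.10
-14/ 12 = -7/ 6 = -1.17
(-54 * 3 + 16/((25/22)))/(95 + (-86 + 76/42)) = -77658/5675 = -13.68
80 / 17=4.71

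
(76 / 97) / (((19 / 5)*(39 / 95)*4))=0.13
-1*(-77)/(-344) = -77/344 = -0.22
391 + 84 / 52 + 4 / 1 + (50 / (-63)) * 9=35442 / 91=389.47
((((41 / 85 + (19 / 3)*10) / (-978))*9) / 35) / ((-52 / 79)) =1285567 / 50432200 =0.03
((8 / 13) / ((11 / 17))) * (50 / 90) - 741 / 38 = -18.97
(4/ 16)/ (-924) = -1/ 3696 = -0.00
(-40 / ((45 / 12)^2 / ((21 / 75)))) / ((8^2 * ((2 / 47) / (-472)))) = 155288 / 1125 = 138.03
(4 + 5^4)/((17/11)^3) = 49247/289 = 170.40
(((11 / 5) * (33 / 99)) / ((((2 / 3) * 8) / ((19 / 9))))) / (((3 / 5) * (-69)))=-0.01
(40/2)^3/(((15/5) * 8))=1000/3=333.33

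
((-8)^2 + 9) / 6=73 / 6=12.17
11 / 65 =0.17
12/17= 0.71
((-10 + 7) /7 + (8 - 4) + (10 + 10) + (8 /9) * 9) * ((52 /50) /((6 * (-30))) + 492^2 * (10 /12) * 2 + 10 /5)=200611531627 /15750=12737240.10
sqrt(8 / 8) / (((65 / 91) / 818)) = 5726 / 5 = 1145.20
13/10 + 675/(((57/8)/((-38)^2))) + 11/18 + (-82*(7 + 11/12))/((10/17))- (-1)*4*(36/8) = 24428939/180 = 135716.33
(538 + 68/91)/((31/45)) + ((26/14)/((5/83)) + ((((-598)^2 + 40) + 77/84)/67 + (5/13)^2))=906815890759/147425460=6151.01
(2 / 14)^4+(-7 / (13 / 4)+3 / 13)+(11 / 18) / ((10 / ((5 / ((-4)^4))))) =-552727249 / 287659008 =-1.92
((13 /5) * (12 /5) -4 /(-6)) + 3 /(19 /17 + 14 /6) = 102643 /13200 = 7.78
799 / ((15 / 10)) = 1598 / 3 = 532.67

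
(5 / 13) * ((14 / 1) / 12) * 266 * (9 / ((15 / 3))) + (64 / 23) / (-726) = 23318341 / 108537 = 214.84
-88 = -88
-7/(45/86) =-602/45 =-13.38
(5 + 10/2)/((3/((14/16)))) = 2.92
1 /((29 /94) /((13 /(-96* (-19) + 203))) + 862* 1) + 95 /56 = 105722397 /62280232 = 1.70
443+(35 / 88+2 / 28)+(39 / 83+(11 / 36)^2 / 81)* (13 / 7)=298111060603 / 670901616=444.34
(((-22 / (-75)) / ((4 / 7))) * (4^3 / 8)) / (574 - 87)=308 / 36525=0.01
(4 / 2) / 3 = 2 / 3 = 0.67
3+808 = 811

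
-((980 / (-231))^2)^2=-384160000 / 1185921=-323.93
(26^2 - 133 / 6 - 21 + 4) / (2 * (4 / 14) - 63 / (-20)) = 267470 / 1563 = 171.13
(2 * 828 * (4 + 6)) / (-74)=-8280 / 37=-223.78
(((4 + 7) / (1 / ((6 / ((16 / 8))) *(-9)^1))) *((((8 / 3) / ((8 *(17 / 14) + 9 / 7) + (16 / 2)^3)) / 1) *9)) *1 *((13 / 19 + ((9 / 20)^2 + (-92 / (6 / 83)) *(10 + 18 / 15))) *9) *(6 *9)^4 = 3693044355333934392 / 248425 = 14865832163968.74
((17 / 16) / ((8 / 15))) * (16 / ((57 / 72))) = 765 / 19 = 40.26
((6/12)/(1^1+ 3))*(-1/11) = -1/88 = -0.01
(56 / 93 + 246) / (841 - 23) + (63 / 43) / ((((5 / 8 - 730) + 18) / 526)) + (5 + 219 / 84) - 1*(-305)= 3870021378397 / 12410864508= 311.83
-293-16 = -309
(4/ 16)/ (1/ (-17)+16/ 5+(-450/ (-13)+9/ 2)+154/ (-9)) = 9945/ 1000286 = 0.01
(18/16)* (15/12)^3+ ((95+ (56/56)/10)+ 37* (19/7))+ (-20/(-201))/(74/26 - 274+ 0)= 100418976859/507870720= 197.73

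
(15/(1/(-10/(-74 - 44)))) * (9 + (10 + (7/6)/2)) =5875/236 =24.89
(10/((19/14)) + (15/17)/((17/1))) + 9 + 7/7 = 95655/5491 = 17.42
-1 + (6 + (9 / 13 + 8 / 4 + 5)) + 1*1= 13.69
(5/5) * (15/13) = 15/13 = 1.15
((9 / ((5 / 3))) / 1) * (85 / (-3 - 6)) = -51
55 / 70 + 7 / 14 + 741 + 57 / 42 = 10411 / 14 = 743.64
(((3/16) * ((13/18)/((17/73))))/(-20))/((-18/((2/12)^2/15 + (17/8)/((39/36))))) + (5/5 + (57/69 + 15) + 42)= 429277004057/7296998400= 58.83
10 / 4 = 5 / 2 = 2.50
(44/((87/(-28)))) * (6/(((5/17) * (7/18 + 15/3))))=-753984/14065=-53.61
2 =2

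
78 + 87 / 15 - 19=324 / 5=64.80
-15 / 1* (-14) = 210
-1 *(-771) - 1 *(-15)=786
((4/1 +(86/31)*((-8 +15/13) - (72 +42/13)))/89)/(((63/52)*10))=-12020/57939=-0.21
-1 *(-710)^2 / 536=-940.49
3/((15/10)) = 2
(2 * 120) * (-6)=-1440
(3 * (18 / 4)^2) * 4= 243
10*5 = 50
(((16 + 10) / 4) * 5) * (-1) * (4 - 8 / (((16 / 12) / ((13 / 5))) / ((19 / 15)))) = 2561 / 5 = 512.20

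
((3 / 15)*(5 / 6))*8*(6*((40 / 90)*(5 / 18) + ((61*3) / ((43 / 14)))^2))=4253518832 / 149769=28400.53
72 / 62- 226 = -6970 / 31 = -224.84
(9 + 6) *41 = 615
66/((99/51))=34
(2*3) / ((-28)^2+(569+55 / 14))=84 / 18997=0.00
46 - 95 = -49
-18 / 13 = -1.38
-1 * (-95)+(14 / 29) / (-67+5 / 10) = 52341 / 551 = 94.99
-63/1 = -63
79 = 79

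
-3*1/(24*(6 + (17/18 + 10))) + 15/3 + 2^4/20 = 7067/1220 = 5.79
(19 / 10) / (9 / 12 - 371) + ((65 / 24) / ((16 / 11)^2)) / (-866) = -0.01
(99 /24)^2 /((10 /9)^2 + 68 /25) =200475 /46592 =4.30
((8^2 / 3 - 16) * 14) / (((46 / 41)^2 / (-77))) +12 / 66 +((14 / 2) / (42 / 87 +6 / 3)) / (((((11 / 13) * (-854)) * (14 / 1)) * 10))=-32682929177993 / 7155973440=-4567.22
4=4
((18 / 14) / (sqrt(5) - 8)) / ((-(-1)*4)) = -18 / 413 - 9*sqrt(5) / 1652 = -0.06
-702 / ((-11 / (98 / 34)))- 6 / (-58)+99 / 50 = 50442027 / 271150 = 186.03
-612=-612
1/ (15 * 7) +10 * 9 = 9451/ 105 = 90.01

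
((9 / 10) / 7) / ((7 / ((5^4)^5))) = 171661376953125 / 98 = 1751646703603.32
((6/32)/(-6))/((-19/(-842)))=-421/304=-1.38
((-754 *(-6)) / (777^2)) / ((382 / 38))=28652 / 38437413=0.00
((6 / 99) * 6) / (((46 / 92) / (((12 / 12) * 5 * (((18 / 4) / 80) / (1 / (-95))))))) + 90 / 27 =-2125 / 132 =-16.10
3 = 3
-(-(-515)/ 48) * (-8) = 515/ 6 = 85.83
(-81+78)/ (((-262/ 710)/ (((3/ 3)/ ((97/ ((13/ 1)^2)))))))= 179985/ 12707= 14.16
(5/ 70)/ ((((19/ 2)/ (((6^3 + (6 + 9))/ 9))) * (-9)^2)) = 11/ 4617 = 0.00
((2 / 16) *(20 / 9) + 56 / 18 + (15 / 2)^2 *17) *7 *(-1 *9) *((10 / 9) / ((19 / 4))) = -2418290 / 171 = -14142.05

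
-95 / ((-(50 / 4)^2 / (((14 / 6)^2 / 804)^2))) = 45619 / 1636240500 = 0.00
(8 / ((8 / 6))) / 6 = 1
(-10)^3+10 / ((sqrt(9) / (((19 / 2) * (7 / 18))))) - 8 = -53767 / 54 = -995.69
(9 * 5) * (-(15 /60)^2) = -45 /16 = -2.81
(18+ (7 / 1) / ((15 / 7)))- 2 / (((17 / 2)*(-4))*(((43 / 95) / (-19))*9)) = 690542 / 32895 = 20.99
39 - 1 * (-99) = 138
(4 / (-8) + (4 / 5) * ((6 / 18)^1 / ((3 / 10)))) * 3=7 / 6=1.17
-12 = -12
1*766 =766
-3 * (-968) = 2904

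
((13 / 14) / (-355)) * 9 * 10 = -117 / 497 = -0.24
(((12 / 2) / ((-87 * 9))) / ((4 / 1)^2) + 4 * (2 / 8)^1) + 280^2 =163701287 / 2088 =78401.00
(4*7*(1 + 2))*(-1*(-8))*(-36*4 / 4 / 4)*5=-30240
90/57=30/19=1.58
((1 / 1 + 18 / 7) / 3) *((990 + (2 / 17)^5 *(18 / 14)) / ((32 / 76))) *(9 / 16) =7010721624825 / 4452671552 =1574.50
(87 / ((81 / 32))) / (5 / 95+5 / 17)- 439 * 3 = -230179 / 189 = -1217.88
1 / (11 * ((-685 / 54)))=-54 / 7535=-0.01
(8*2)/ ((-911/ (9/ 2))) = -72/ 911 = -0.08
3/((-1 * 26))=-3/26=-0.12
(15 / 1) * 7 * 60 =6300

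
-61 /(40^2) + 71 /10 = 11299 /1600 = 7.06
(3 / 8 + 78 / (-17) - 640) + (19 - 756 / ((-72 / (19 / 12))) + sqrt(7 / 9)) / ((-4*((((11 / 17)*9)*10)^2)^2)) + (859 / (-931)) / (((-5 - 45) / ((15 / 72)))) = -20894171347928444873 / 32433819840576000 - 83521*sqrt(7) / 11527152120000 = -644.21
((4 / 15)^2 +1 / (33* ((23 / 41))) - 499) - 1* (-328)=-9727052 / 56925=-170.87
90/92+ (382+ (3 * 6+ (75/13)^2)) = 3375955/7774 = 434.26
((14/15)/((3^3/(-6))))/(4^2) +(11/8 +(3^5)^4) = 3765727154551/1080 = 3486784402.36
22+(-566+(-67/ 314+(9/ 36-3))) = -343493/ 628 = -546.96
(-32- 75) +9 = -98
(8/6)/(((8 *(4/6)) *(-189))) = -1/756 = -0.00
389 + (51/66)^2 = 188565/484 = 389.60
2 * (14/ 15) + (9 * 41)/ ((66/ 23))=43051/ 330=130.46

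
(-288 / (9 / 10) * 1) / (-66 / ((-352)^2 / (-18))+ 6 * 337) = -901120 / 5693979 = -0.16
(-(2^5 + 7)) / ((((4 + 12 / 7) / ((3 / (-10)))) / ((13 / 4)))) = 10647 / 1600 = 6.65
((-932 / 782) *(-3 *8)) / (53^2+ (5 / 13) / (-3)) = 218088 / 21416243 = 0.01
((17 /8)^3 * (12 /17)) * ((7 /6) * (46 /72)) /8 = 46529 /73728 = 0.63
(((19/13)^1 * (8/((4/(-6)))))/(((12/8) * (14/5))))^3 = -54872000/753571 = -72.82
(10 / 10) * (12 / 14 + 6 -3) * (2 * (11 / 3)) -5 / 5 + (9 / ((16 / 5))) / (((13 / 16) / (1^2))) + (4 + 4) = 3526 / 91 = 38.75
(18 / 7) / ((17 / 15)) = 270 / 119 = 2.27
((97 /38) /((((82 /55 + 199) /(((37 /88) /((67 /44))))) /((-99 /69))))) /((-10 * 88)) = 118437 /20663010112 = 0.00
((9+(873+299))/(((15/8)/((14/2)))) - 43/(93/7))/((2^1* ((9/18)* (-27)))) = -2048711/12555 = -163.18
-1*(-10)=10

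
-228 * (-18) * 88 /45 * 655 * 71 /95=19643712 /5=3928742.40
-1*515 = -515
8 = 8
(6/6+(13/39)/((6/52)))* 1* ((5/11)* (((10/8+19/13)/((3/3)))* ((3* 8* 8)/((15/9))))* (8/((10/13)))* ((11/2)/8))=3948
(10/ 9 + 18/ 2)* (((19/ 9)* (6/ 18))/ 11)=1729/ 2673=0.65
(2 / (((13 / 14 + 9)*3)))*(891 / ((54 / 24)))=3696 / 139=26.59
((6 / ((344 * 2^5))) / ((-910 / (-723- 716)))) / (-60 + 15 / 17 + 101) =0.00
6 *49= 294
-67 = -67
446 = 446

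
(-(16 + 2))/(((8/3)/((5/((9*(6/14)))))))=-35/4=-8.75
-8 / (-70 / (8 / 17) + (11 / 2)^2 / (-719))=11504 / 213963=0.05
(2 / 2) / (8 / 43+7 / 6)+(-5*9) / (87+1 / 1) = 6999 / 30712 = 0.23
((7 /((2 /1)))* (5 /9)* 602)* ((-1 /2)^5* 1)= -10535 /288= -36.58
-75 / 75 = -1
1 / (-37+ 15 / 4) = -4 / 133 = -0.03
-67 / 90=-0.74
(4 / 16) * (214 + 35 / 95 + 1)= 1023 / 19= 53.84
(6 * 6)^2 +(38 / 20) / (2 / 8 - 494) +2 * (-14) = 12521462 / 9875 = 1268.00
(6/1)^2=36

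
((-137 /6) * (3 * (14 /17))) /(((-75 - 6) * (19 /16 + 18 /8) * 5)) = 15344 /378675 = 0.04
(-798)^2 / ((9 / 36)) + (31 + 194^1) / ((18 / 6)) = 2547291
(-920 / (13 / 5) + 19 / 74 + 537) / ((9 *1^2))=176441 / 8658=20.38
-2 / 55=-0.04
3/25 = 0.12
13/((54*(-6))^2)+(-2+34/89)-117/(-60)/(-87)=-2222095423/1354715280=-1.64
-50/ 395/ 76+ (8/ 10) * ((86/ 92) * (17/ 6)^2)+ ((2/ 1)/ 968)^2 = 6.00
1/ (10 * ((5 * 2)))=1/ 100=0.01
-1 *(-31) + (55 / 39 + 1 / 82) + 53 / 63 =2233925 / 67158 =33.26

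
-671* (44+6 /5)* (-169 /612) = 8375.22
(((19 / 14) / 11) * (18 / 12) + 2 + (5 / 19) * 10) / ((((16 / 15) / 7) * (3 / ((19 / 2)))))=140935 / 1408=100.10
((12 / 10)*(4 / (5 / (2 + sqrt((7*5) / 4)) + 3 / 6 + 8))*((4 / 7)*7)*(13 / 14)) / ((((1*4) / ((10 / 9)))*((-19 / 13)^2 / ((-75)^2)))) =1371.53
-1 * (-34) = 34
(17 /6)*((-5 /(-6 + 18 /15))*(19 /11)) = 8075 /1584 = 5.10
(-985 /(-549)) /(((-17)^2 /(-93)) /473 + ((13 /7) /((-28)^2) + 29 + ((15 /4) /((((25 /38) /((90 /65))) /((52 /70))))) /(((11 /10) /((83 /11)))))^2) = 14474558792397088000 /38653359706349238516537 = 0.00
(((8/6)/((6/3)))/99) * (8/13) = 16/3861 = 0.00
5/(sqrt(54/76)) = 5* sqrt(114)/9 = 5.93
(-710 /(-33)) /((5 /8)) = 1136 /33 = 34.42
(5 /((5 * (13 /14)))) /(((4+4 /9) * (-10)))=-63 /2600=-0.02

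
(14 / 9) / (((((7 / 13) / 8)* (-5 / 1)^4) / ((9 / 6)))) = 104 / 1875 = 0.06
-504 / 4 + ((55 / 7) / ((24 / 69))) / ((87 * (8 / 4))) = -1226479 / 9744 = -125.87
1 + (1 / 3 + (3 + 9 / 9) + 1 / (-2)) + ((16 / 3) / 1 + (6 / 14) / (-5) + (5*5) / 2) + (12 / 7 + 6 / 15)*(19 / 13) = 35041 / 1365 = 25.67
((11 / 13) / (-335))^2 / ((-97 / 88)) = -10648 / 1839704425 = -0.00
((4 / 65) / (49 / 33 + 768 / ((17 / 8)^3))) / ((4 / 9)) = 1459161 / 859096225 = 0.00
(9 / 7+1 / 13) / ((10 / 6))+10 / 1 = 4922 / 455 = 10.82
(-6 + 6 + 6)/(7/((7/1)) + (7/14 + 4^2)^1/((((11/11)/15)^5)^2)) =12/19029462890627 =0.00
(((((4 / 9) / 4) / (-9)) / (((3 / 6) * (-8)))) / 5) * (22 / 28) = 11 / 22680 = 0.00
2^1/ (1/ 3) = 6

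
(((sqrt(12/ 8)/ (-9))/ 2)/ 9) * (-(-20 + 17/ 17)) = -19 * sqrt(6)/ 324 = -0.14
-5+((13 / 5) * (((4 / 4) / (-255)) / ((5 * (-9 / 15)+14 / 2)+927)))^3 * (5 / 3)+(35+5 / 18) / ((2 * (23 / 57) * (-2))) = -4959116317975399857373 / 184649727320230725000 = -26.86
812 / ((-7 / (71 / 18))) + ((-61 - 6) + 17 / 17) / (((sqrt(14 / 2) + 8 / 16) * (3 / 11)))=-11870 / 27 - 968 * sqrt(7) / 27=-534.48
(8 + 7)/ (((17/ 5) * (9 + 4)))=75/ 221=0.34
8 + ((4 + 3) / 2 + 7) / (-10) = 139 / 20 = 6.95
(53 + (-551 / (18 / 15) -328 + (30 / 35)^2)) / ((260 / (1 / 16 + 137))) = -157624799 / 407680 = -386.64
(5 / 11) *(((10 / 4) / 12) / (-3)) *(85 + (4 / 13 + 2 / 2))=-425 / 156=-2.72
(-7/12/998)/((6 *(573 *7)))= -1/41173488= -0.00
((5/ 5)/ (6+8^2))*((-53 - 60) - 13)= -9/ 5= -1.80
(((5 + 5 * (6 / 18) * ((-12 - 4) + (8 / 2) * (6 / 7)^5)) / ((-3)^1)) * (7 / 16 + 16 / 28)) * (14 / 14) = 6.25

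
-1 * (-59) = 59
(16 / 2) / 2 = 4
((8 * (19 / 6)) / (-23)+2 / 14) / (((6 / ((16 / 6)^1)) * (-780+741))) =1852 / 169533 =0.01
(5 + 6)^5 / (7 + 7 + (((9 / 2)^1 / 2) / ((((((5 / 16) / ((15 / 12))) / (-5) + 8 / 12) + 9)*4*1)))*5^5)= 371705708 / 454187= 818.40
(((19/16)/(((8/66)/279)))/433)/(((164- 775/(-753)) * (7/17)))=203574303/2191437248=0.09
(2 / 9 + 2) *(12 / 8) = 10 / 3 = 3.33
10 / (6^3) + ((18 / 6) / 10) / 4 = 131 / 1080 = 0.12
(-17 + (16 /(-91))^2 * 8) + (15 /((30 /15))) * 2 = -14514 /8281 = -1.75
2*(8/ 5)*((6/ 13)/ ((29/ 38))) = 3648/ 1885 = 1.94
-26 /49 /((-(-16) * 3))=-0.01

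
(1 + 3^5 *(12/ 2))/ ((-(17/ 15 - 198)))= 21885/ 2953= 7.41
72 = 72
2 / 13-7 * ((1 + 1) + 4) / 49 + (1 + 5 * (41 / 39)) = 1516 / 273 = 5.55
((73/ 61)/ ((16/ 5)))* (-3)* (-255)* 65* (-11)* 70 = -6987605625/ 488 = -14318863.99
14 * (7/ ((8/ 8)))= 98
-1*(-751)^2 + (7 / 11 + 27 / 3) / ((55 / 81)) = -341212019 / 605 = -563986.81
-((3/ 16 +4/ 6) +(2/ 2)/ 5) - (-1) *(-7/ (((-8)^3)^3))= -2122317719/ 2013265920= -1.05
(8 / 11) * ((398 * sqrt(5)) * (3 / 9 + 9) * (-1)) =-89152 * sqrt(5) / 33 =-6040.91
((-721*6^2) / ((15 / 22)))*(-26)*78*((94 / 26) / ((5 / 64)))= 89318541312 / 25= 3572741652.48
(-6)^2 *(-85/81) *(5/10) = -170/9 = -18.89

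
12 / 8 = 3 / 2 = 1.50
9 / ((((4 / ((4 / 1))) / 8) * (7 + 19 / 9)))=324 / 41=7.90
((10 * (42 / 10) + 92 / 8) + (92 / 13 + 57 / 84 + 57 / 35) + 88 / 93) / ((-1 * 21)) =-10803917 / 3554460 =-3.04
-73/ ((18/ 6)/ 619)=-45187/ 3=-15062.33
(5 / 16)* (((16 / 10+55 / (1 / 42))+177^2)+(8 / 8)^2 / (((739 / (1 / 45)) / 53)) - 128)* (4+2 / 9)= 10587384877 / 239436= 44218.02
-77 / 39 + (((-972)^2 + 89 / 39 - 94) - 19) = 12280727 / 13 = 944671.31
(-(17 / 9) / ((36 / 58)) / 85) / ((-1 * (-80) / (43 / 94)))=-1247 / 6091200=-0.00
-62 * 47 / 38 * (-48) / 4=17484 / 19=920.21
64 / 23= 2.78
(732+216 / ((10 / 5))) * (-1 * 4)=-3360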